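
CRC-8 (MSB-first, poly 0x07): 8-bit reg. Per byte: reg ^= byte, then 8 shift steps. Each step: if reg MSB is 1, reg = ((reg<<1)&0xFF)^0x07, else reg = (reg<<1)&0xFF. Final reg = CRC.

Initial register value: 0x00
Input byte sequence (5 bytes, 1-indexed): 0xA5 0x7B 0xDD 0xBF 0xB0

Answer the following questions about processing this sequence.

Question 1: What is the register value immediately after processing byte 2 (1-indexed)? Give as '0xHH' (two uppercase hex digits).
Answer: 0x3F

Derivation:
After byte 1 (0xA5): reg=0x72
After byte 2 (0x7B): reg=0x3F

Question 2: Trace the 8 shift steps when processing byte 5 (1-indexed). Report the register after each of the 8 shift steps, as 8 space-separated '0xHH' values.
Answer: 0xDD 0xBD 0x7D 0xFA 0xF3 0xE1 0xC5 0x8D

Derivation:
After byte 1 (0xA5): reg=0x72
After byte 2 (0x7B): reg=0x3F
After byte 3 (0xDD): reg=0xA0
After byte 4 (0xBF): reg=0x5D
Register before byte 5: 0x5D
After XOR with byte 0xB0: 0xED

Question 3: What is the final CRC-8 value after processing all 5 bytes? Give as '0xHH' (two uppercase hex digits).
After byte 1 (0xA5): reg=0x72
After byte 2 (0x7B): reg=0x3F
After byte 3 (0xDD): reg=0xA0
After byte 4 (0xBF): reg=0x5D
After byte 5 (0xB0): reg=0x8D

Answer: 0x8D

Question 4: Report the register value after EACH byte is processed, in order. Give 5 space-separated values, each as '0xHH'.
0x72 0x3F 0xA0 0x5D 0x8D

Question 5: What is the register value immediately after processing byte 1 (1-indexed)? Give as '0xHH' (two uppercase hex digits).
After byte 1 (0xA5): reg=0x72

Answer: 0x72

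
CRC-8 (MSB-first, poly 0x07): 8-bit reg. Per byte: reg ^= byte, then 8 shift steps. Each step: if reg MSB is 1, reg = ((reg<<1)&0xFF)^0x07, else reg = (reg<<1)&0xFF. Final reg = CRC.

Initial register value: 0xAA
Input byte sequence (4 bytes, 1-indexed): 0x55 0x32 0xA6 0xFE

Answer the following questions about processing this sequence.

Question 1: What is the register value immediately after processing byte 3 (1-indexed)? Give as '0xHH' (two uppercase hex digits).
After byte 1 (0x55): reg=0xF3
After byte 2 (0x32): reg=0x49
After byte 3 (0xA6): reg=0x83

Answer: 0x83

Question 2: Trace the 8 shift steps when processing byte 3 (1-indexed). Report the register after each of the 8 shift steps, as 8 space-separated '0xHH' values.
After byte 1 (0x55): reg=0xF3
After byte 2 (0x32): reg=0x49
Register before byte 3: 0x49
After XOR with byte 0xA6: 0xEF

Answer: 0xD9 0xB5 0x6D 0xDA 0xB3 0x61 0xC2 0x83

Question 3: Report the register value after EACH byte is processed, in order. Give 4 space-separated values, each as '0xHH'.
0xF3 0x49 0x83 0x74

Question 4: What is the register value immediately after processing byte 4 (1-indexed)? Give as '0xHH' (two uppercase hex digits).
Answer: 0x74

Derivation:
After byte 1 (0x55): reg=0xF3
After byte 2 (0x32): reg=0x49
After byte 3 (0xA6): reg=0x83
After byte 4 (0xFE): reg=0x74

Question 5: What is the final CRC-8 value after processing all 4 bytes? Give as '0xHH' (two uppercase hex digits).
Answer: 0x74

Derivation:
After byte 1 (0x55): reg=0xF3
After byte 2 (0x32): reg=0x49
After byte 3 (0xA6): reg=0x83
After byte 4 (0xFE): reg=0x74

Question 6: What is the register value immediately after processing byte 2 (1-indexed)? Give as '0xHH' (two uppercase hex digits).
Answer: 0x49

Derivation:
After byte 1 (0x55): reg=0xF3
After byte 2 (0x32): reg=0x49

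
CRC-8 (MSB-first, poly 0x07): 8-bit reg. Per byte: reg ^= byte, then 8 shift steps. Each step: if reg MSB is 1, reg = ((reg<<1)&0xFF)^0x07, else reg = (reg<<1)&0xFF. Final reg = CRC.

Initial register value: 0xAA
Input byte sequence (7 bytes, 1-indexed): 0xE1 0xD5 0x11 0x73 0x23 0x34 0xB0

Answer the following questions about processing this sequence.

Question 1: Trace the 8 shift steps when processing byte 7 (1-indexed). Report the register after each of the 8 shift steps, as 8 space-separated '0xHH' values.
After byte 1 (0xE1): reg=0xF6
After byte 2 (0xD5): reg=0xE9
After byte 3 (0x11): reg=0xE6
After byte 4 (0x73): reg=0xE2
After byte 5 (0x23): reg=0x49
After byte 6 (0x34): reg=0x74
Register before byte 7: 0x74
After XOR with byte 0xB0: 0xC4

Answer: 0x8F 0x19 0x32 0x64 0xC8 0x97 0x29 0x52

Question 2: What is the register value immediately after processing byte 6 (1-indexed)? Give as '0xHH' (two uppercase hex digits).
After byte 1 (0xE1): reg=0xF6
After byte 2 (0xD5): reg=0xE9
After byte 3 (0x11): reg=0xE6
After byte 4 (0x73): reg=0xE2
After byte 5 (0x23): reg=0x49
After byte 6 (0x34): reg=0x74

Answer: 0x74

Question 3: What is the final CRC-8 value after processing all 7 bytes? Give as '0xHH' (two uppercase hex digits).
After byte 1 (0xE1): reg=0xF6
After byte 2 (0xD5): reg=0xE9
After byte 3 (0x11): reg=0xE6
After byte 4 (0x73): reg=0xE2
After byte 5 (0x23): reg=0x49
After byte 6 (0x34): reg=0x74
After byte 7 (0xB0): reg=0x52

Answer: 0x52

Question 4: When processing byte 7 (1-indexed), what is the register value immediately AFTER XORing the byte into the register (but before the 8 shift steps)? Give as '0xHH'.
Register before byte 7: 0x74
Byte 7: 0xB0
0x74 XOR 0xB0 = 0xC4

Answer: 0xC4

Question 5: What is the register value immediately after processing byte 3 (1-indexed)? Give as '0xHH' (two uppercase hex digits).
Answer: 0xE6

Derivation:
After byte 1 (0xE1): reg=0xF6
After byte 2 (0xD5): reg=0xE9
After byte 3 (0x11): reg=0xE6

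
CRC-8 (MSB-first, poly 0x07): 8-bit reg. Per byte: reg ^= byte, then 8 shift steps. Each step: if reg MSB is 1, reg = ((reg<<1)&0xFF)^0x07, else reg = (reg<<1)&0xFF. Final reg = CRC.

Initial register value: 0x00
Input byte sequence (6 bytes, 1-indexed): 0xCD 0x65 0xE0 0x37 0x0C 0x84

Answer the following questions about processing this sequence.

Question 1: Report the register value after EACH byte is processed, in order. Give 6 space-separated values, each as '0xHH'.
0x6D 0x38 0x06 0x97 0xC8 0xE3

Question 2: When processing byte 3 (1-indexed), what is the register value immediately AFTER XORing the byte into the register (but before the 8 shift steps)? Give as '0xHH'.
Answer: 0xD8

Derivation:
Register before byte 3: 0x38
Byte 3: 0xE0
0x38 XOR 0xE0 = 0xD8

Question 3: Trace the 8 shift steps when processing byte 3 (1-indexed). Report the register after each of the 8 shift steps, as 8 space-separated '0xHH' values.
After byte 1 (0xCD): reg=0x6D
After byte 2 (0x65): reg=0x38
Register before byte 3: 0x38
After XOR with byte 0xE0: 0xD8

Answer: 0xB7 0x69 0xD2 0xA3 0x41 0x82 0x03 0x06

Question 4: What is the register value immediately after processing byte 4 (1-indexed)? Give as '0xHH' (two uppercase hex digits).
After byte 1 (0xCD): reg=0x6D
After byte 2 (0x65): reg=0x38
After byte 3 (0xE0): reg=0x06
After byte 4 (0x37): reg=0x97

Answer: 0x97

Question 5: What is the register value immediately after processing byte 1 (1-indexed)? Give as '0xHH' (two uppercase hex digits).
Answer: 0x6D

Derivation:
After byte 1 (0xCD): reg=0x6D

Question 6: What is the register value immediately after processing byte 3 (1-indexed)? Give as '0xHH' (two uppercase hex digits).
Answer: 0x06

Derivation:
After byte 1 (0xCD): reg=0x6D
After byte 2 (0x65): reg=0x38
After byte 3 (0xE0): reg=0x06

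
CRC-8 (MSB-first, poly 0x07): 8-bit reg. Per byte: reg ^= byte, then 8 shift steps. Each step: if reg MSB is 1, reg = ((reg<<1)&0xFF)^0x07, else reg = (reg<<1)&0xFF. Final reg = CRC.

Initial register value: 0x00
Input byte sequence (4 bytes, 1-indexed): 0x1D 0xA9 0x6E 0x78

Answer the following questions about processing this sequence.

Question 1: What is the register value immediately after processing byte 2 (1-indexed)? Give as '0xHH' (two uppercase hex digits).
Answer: 0xE8

Derivation:
After byte 1 (0x1D): reg=0x53
After byte 2 (0xA9): reg=0xE8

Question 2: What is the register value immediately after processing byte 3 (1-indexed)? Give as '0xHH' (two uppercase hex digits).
Answer: 0x9B

Derivation:
After byte 1 (0x1D): reg=0x53
After byte 2 (0xA9): reg=0xE8
After byte 3 (0x6E): reg=0x9B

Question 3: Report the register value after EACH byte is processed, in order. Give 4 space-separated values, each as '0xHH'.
0x53 0xE8 0x9B 0xA7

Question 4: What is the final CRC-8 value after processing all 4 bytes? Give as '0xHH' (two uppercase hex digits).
After byte 1 (0x1D): reg=0x53
After byte 2 (0xA9): reg=0xE8
After byte 3 (0x6E): reg=0x9B
After byte 4 (0x78): reg=0xA7

Answer: 0xA7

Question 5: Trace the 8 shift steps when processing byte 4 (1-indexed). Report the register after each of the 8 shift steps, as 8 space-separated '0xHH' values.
After byte 1 (0x1D): reg=0x53
After byte 2 (0xA9): reg=0xE8
After byte 3 (0x6E): reg=0x9B
Register before byte 4: 0x9B
After XOR with byte 0x78: 0xE3

Answer: 0xC1 0x85 0x0D 0x1A 0x34 0x68 0xD0 0xA7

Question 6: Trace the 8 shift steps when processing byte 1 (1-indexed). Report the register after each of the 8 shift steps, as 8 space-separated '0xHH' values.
Register before byte 1: 0x00
After XOR with byte 0x1D: 0x1D

Answer: 0x3A 0x74 0xE8 0xD7 0xA9 0x55 0xAA 0x53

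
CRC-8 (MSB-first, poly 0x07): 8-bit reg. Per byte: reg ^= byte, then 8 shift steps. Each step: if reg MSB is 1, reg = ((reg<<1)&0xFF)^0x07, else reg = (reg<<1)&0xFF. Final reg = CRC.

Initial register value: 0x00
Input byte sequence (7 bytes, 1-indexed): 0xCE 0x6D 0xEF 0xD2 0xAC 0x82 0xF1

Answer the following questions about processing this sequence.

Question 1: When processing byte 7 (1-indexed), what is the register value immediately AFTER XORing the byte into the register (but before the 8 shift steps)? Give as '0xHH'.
Answer: 0xA6

Derivation:
Register before byte 7: 0x57
Byte 7: 0xF1
0x57 XOR 0xF1 = 0xA6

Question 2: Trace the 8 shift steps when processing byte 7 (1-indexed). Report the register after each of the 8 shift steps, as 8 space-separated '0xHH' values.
After byte 1 (0xCE): reg=0x64
After byte 2 (0x6D): reg=0x3F
After byte 3 (0xEF): reg=0x3E
After byte 4 (0xD2): reg=0x8A
After byte 5 (0xAC): reg=0xF2
After byte 6 (0x82): reg=0x57
Register before byte 7: 0x57
After XOR with byte 0xF1: 0xA6

Answer: 0x4B 0x96 0x2B 0x56 0xAC 0x5F 0xBE 0x7B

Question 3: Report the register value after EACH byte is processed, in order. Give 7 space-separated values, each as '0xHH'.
0x64 0x3F 0x3E 0x8A 0xF2 0x57 0x7B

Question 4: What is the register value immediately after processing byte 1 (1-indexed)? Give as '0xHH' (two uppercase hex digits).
Answer: 0x64

Derivation:
After byte 1 (0xCE): reg=0x64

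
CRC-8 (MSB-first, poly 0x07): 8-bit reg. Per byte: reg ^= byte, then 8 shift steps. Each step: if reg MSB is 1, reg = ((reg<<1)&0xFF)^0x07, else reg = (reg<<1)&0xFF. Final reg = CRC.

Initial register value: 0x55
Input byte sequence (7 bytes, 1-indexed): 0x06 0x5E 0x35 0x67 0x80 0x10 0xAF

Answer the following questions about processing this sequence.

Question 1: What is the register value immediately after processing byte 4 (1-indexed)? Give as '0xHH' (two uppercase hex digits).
Answer: 0x44

Derivation:
After byte 1 (0x06): reg=0xBE
After byte 2 (0x5E): reg=0xAE
After byte 3 (0x35): reg=0xC8
After byte 4 (0x67): reg=0x44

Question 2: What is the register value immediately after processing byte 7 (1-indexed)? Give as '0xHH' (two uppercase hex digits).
Answer: 0x35

Derivation:
After byte 1 (0x06): reg=0xBE
After byte 2 (0x5E): reg=0xAE
After byte 3 (0x35): reg=0xC8
After byte 4 (0x67): reg=0x44
After byte 5 (0x80): reg=0x52
After byte 6 (0x10): reg=0xC9
After byte 7 (0xAF): reg=0x35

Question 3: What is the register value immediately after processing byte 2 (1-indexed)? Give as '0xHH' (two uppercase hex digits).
Answer: 0xAE

Derivation:
After byte 1 (0x06): reg=0xBE
After byte 2 (0x5E): reg=0xAE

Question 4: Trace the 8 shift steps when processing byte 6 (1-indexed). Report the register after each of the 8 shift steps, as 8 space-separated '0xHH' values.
After byte 1 (0x06): reg=0xBE
After byte 2 (0x5E): reg=0xAE
After byte 3 (0x35): reg=0xC8
After byte 4 (0x67): reg=0x44
After byte 5 (0x80): reg=0x52
Register before byte 6: 0x52
After XOR with byte 0x10: 0x42

Answer: 0x84 0x0F 0x1E 0x3C 0x78 0xF0 0xE7 0xC9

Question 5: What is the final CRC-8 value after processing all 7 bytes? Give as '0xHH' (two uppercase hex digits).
Answer: 0x35

Derivation:
After byte 1 (0x06): reg=0xBE
After byte 2 (0x5E): reg=0xAE
After byte 3 (0x35): reg=0xC8
After byte 4 (0x67): reg=0x44
After byte 5 (0x80): reg=0x52
After byte 6 (0x10): reg=0xC9
After byte 7 (0xAF): reg=0x35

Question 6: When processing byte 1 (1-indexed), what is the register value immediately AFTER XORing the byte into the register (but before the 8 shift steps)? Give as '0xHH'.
Answer: 0x53

Derivation:
Register before byte 1: 0x55
Byte 1: 0x06
0x55 XOR 0x06 = 0x53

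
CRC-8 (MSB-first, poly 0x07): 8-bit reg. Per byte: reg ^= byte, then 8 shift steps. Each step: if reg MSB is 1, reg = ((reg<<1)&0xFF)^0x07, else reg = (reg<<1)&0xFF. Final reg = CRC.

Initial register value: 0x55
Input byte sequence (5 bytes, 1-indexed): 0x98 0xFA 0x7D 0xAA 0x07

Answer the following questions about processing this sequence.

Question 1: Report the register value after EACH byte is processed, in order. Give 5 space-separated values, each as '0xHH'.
0x6D 0xEC 0xFE 0xAB 0x4D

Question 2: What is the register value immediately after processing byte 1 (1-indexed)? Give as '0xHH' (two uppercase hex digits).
Answer: 0x6D

Derivation:
After byte 1 (0x98): reg=0x6D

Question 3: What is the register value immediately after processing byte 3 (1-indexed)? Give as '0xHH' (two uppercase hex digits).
After byte 1 (0x98): reg=0x6D
After byte 2 (0xFA): reg=0xEC
After byte 3 (0x7D): reg=0xFE

Answer: 0xFE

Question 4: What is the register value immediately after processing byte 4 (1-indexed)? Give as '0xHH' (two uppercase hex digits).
After byte 1 (0x98): reg=0x6D
After byte 2 (0xFA): reg=0xEC
After byte 3 (0x7D): reg=0xFE
After byte 4 (0xAA): reg=0xAB

Answer: 0xAB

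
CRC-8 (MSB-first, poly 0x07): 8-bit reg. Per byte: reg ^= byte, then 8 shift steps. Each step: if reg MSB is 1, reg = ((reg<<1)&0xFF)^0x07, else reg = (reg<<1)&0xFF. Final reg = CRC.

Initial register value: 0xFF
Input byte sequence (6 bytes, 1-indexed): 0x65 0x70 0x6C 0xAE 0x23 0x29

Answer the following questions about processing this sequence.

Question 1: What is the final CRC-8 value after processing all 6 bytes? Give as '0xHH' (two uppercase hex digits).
After byte 1 (0x65): reg=0xCF
After byte 2 (0x70): reg=0x34
After byte 3 (0x6C): reg=0x8F
After byte 4 (0xAE): reg=0xE7
After byte 5 (0x23): reg=0x52
After byte 6 (0x29): reg=0x66

Answer: 0x66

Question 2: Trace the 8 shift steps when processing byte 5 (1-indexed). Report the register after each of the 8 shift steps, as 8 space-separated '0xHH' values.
After byte 1 (0x65): reg=0xCF
After byte 2 (0x70): reg=0x34
After byte 3 (0x6C): reg=0x8F
After byte 4 (0xAE): reg=0xE7
Register before byte 5: 0xE7
After XOR with byte 0x23: 0xC4

Answer: 0x8F 0x19 0x32 0x64 0xC8 0x97 0x29 0x52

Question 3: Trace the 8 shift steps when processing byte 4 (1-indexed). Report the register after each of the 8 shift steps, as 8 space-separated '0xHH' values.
After byte 1 (0x65): reg=0xCF
After byte 2 (0x70): reg=0x34
After byte 3 (0x6C): reg=0x8F
Register before byte 4: 0x8F
After XOR with byte 0xAE: 0x21

Answer: 0x42 0x84 0x0F 0x1E 0x3C 0x78 0xF0 0xE7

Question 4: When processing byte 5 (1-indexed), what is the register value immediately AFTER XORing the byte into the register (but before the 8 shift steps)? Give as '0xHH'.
Register before byte 5: 0xE7
Byte 5: 0x23
0xE7 XOR 0x23 = 0xC4

Answer: 0xC4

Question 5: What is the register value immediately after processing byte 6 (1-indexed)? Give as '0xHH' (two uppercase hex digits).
After byte 1 (0x65): reg=0xCF
After byte 2 (0x70): reg=0x34
After byte 3 (0x6C): reg=0x8F
After byte 4 (0xAE): reg=0xE7
After byte 5 (0x23): reg=0x52
After byte 6 (0x29): reg=0x66

Answer: 0x66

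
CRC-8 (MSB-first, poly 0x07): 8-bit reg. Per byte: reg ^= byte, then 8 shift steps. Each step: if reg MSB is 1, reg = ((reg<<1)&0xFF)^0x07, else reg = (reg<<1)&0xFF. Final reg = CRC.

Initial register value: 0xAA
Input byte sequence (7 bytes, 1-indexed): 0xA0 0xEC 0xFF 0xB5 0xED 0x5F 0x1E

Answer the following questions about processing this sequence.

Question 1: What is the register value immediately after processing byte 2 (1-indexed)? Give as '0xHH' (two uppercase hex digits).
After byte 1 (0xA0): reg=0x36
After byte 2 (0xEC): reg=0x08

Answer: 0x08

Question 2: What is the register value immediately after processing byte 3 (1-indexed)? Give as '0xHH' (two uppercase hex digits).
Answer: 0xCB

Derivation:
After byte 1 (0xA0): reg=0x36
After byte 2 (0xEC): reg=0x08
After byte 3 (0xFF): reg=0xCB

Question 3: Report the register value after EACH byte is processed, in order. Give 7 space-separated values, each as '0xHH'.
0x36 0x08 0xCB 0x7D 0xF9 0x7B 0x3C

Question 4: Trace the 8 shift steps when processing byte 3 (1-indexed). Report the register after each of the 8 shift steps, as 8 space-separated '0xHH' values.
After byte 1 (0xA0): reg=0x36
After byte 2 (0xEC): reg=0x08
Register before byte 3: 0x08
After XOR with byte 0xFF: 0xF7

Answer: 0xE9 0xD5 0xAD 0x5D 0xBA 0x73 0xE6 0xCB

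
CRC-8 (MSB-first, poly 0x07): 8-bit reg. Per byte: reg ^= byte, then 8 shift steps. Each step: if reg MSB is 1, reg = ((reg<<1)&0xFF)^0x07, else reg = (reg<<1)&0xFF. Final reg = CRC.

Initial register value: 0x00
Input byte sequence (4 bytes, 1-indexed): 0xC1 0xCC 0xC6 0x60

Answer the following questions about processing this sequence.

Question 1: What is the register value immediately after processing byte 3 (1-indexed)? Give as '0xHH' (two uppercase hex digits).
After byte 1 (0xC1): reg=0x49
After byte 2 (0xCC): reg=0x92
After byte 3 (0xC6): reg=0xAB

Answer: 0xAB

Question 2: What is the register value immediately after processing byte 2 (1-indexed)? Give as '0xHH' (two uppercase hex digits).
After byte 1 (0xC1): reg=0x49
After byte 2 (0xCC): reg=0x92

Answer: 0x92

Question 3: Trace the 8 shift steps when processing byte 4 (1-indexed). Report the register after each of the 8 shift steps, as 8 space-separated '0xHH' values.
After byte 1 (0xC1): reg=0x49
After byte 2 (0xCC): reg=0x92
After byte 3 (0xC6): reg=0xAB
Register before byte 4: 0xAB
After XOR with byte 0x60: 0xCB

Answer: 0x91 0x25 0x4A 0x94 0x2F 0x5E 0xBC 0x7F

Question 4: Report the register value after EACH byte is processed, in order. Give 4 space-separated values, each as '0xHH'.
0x49 0x92 0xAB 0x7F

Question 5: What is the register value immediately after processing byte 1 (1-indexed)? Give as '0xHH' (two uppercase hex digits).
After byte 1 (0xC1): reg=0x49

Answer: 0x49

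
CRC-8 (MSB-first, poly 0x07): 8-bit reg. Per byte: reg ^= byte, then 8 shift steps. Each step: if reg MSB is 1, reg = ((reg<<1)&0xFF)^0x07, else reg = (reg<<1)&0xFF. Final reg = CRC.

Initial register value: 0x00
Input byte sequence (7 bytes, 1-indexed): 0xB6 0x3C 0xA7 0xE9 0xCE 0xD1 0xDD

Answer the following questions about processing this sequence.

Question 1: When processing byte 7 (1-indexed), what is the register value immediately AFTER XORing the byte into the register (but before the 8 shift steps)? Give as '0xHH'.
Register before byte 7: 0x14
Byte 7: 0xDD
0x14 XOR 0xDD = 0xC9

Answer: 0xC9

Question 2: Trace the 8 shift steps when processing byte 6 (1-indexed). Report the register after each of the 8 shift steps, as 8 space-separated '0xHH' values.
Answer: 0xBB 0x71 0xE2 0xC3 0x81 0x05 0x0A 0x14

Derivation:
After byte 1 (0xB6): reg=0x0B
After byte 2 (0x3C): reg=0x85
After byte 3 (0xA7): reg=0xEE
After byte 4 (0xE9): reg=0x15
After byte 5 (0xCE): reg=0x0F
Register before byte 6: 0x0F
After XOR with byte 0xD1: 0xDE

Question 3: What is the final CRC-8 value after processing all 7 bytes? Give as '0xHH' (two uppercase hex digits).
After byte 1 (0xB6): reg=0x0B
After byte 2 (0x3C): reg=0x85
After byte 3 (0xA7): reg=0xEE
After byte 4 (0xE9): reg=0x15
After byte 5 (0xCE): reg=0x0F
After byte 6 (0xD1): reg=0x14
After byte 7 (0xDD): reg=0x71

Answer: 0x71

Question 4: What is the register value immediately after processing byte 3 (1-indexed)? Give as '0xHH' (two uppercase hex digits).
After byte 1 (0xB6): reg=0x0B
After byte 2 (0x3C): reg=0x85
After byte 3 (0xA7): reg=0xEE

Answer: 0xEE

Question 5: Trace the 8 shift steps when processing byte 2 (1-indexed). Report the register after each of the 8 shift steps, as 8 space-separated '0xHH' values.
Answer: 0x6E 0xDC 0xBF 0x79 0xF2 0xE3 0xC1 0x85

Derivation:
After byte 1 (0xB6): reg=0x0B
Register before byte 2: 0x0B
After XOR with byte 0x3C: 0x37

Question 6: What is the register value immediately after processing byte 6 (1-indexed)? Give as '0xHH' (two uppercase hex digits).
After byte 1 (0xB6): reg=0x0B
After byte 2 (0x3C): reg=0x85
After byte 3 (0xA7): reg=0xEE
After byte 4 (0xE9): reg=0x15
After byte 5 (0xCE): reg=0x0F
After byte 6 (0xD1): reg=0x14

Answer: 0x14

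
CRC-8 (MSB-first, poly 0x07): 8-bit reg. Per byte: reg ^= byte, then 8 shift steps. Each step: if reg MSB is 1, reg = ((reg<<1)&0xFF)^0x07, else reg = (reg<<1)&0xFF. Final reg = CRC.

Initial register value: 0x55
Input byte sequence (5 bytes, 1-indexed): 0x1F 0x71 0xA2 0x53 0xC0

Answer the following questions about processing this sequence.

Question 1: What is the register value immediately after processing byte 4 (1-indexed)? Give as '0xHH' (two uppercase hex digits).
Answer: 0x87

Derivation:
After byte 1 (0x1F): reg=0xF1
After byte 2 (0x71): reg=0x89
After byte 3 (0xA2): reg=0xD1
After byte 4 (0x53): reg=0x87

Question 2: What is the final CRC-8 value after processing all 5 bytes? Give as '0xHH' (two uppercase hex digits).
After byte 1 (0x1F): reg=0xF1
After byte 2 (0x71): reg=0x89
After byte 3 (0xA2): reg=0xD1
After byte 4 (0x53): reg=0x87
After byte 5 (0xC0): reg=0xD2

Answer: 0xD2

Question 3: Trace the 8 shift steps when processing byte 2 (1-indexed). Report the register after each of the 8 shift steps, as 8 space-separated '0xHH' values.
Answer: 0x07 0x0E 0x1C 0x38 0x70 0xE0 0xC7 0x89

Derivation:
After byte 1 (0x1F): reg=0xF1
Register before byte 2: 0xF1
After XOR with byte 0x71: 0x80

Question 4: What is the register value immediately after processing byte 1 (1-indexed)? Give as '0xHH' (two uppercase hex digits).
After byte 1 (0x1F): reg=0xF1

Answer: 0xF1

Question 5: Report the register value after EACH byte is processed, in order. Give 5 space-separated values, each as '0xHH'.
0xF1 0x89 0xD1 0x87 0xD2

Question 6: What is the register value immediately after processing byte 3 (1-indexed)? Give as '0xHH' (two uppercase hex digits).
Answer: 0xD1

Derivation:
After byte 1 (0x1F): reg=0xF1
After byte 2 (0x71): reg=0x89
After byte 3 (0xA2): reg=0xD1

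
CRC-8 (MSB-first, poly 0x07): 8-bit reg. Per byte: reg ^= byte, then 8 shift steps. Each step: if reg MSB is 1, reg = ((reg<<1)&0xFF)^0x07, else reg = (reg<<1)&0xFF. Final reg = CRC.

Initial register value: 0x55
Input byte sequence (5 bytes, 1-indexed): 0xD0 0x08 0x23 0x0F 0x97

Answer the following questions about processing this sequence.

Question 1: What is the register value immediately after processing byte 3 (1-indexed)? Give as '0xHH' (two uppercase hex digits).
Answer: 0x8A

Derivation:
After byte 1 (0xD0): reg=0x92
After byte 2 (0x08): reg=0xCF
After byte 3 (0x23): reg=0x8A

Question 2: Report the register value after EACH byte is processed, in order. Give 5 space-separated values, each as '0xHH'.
0x92 0xCF 0x8A 0x92 0x1B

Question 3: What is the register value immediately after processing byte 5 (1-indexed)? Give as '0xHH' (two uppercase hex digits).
Answer: 0x1B

Derivation:
After byte 1 (0xD0): reg=0x92
After byte 2 (0x08): reg=0xCF
After byte 3 (0x23): reg=0x8A
After byte 4 (0x0F): reg=0x92
After byte 5 (0x97): reg=0x1B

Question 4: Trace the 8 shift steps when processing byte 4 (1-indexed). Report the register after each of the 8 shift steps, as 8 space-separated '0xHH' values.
After byte 1 (0xD0): reg=0x92
After byte 2 (0x08): reg=0xCF
After byte 3 (0x23): reg=0x8A
Register before byte 4: 0x8A
After XOR with byte 0x0F: 0x85

Answer: 0x0D 0x1A 0x34 0x68 0xD0 0xA7 0x49 0x92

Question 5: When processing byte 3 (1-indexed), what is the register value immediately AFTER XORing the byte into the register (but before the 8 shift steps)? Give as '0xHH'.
Register before byte 3: 0xCF
Byte 3: 0x23
0xCF XOR 0x23 = 0xEC

Answer: 0xEC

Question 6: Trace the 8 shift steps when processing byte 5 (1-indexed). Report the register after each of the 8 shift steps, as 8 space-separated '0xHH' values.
Answer: 0x0A 0x14 0x28 0x50 0xA0 0x47 0x8E 0x1B

Derivation:
After byte 1 (0xD0): reg=0x92
After byte 2 (0x08): reg=0xCF
After byte 3 (0x23): reg=0x8A
After byte 4 (0x0F): reg=0x92
Register before byte 5: 0x92
After XOR with byte 0x97: 0x05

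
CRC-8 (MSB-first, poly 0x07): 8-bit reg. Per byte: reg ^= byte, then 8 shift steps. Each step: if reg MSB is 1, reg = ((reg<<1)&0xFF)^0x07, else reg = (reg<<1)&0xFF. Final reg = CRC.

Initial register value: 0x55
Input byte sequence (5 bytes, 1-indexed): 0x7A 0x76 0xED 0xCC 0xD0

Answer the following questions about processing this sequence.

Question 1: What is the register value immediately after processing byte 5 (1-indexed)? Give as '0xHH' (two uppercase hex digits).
After byte 1 (0x7A): reg=0xCD
After byte 2 (0x76): reg=0x28
After byte 3 (0xED): reg=0x55
After byte 4 (0xCC): reg=0xC6
After byte 5 (0xD0): reg=0x62

Answer: 0x62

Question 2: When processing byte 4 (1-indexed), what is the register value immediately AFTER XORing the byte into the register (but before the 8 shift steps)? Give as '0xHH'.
Answer: 0x99

Derivation:
Register before byte 4: 0x55
Byte 4: 0xCC
0x55 XOR 0xCC = 0x99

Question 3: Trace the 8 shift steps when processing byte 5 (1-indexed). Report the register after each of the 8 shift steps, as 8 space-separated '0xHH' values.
After byte 1 (0x7A): reg=0xCD
After byte 2 (0x76): reg=0x28
After byte 3 (0xED): reg=0x55
After byte 4 (0xCC): reg=0xC6
Register before byte 5: 0xC6
After XOR with byte 0xD0: 0x16

Answer: 0x2C 0x58 0xB0 0x67 0xCE 0x9B 0x31 0x62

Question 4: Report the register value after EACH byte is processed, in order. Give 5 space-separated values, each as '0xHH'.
0xCD 0x28 0x55 0xC6 0x62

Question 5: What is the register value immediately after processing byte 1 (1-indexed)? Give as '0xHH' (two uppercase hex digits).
Answer: 0xCD

Derivation:
After byte 1 (0x7A): reg=0xCD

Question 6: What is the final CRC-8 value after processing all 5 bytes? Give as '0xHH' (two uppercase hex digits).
After byte 1 (0x7A): reg=0xCD
After byte 2 (0x76): reg=0x28
After byte 3 (0xED): reg=0x55
After byte 4 (0xCC): reg=0xC6
After byte 5 (0xD0): reg=0x62

Answer: 0x62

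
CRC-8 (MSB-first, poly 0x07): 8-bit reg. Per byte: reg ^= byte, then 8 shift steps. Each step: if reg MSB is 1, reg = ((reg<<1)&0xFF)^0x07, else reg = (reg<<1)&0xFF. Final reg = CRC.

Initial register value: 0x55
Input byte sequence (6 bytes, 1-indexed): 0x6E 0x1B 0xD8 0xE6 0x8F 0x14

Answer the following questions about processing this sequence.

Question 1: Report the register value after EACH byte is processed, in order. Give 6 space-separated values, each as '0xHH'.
0xA1 0x2F 0xCB 0xC3 0xE3 0xCB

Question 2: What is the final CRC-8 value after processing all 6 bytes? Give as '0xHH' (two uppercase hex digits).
After byte 1 (0x6E): reg=0xA1
After byte 2 (0x1B): reg=0x2F
After byte 3 (0xD8): reg=0xCB
After byte 4 (0xE6): reg=0xC3
After byte 5 (0x8F): reg=0xE3
After byte 6 (0x14): reg=0xCB

Answer: 0xCB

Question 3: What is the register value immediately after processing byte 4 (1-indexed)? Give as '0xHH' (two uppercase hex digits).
Answer: 0xC3

Derivation:
After byte 1 (0x6E): reg=0xA1
After byte 2 (0x1B): reg=0x2F
After byte 3 (0xD8): reg=0xCB
After byte 4 (0xE6): reg=0xC3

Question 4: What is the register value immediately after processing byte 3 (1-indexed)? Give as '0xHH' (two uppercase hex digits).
Answer: 0xCB

Derivation:
After byte 1 (0x6E): reg=0xA1
After byte 2 (0x1B): reg=0x2F
After byte 3 (0xD8): reg=0xCB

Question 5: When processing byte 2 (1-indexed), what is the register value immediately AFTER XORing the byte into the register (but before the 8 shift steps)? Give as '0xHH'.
Answer: 0xBA

Derivation:
Register before byte 2: 0xA1
Byte 2: 0x1B
0xA1 XOR 0x1B = 0xBA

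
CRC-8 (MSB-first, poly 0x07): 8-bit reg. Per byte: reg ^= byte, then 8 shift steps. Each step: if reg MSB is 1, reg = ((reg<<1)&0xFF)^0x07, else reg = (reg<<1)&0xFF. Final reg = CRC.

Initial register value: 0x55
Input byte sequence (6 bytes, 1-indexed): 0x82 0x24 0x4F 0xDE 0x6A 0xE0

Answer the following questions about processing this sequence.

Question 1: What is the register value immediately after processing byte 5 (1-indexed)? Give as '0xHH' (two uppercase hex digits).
After byte 1 (0x82): reg=0x2B
After byte 2 (0x24): reg=0x2D
After byte 3 (0x4F): reg=0x29
After byte 4 (0xDE): reg=0xCB
After byte 5 (0x6A): reg=0x6E

Answer: 0x6E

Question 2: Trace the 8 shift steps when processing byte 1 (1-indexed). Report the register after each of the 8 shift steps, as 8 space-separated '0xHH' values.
Answer: 0xA9 0x55 0xAA 0x53 0xA6 0x4B 0x96 0x2B

Derivation:
Register before byte 1: 0x55
After XOR with byte 0x82: 0xD7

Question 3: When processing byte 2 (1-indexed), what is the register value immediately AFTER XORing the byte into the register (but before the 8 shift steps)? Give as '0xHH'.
Answer: 0x0F

Derivation:
Register before byte 2: 0x2B
Byte 2: 0x24
0x2B XOR 0x24 = 0x0F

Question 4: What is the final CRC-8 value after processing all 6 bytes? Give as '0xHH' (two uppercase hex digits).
After byte 1 (0x82): reg=0x2B
After byte 2 (0x24): reg=0x2D
After byte 3 (0x4F): reg=0x29
After byte 4 (0xDE): reg=0xCB
After byte 5 (0x6A): reg=0x6E
After byte 6 (0xE0): reg=0xA3

Answer: 0xA3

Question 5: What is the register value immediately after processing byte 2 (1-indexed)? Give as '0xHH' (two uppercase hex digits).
Answer: 0x2D

Derivation:
After byte 1 (0x82): reg=0x2B
After byte 2 (0x24): reg=0x2D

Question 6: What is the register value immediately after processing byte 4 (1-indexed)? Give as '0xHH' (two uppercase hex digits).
Answer: 0xCB

Derivation:
After byte 1 (0x82): reg=0x2B
After byte 2 (0x24): reg=0x2D
After byte 3 (0x4F): reg=0x29
After byte 4 (0xDE): reg=0xCB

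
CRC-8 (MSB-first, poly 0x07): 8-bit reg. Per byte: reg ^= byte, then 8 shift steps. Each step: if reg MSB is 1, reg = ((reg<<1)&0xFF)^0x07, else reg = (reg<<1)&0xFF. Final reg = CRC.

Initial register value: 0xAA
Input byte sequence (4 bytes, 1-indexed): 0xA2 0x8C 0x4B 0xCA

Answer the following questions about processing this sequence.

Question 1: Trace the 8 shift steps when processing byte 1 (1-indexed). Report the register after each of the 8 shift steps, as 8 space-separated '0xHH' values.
Answer: 0x10 0x20 0x40 0x80 0x07 0x0E 0x1C 0x38

Derivation:
Register before byte 1: 0xAA
After XOR with byte 0xA2: 0x08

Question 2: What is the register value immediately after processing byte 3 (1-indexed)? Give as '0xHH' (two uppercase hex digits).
After byte 1 (0xA2): reg=0x38
After byte 2 (0x8C): reg=0x05
After byte 3 (0x4B): reg=0xED

Answer: 0xED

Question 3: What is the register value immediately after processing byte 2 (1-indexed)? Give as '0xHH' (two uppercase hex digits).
After byte 1 (0xA2): reg=0x38
After byte 2 (0x8C): reg=0x05

Answer: 0x05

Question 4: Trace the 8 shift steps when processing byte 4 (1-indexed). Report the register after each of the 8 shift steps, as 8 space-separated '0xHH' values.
After byte 1 (0xA2): reg=0x38
After byte 2 (0x8C): reg=0x05
After byte 3 (0x4B): reg=0xED
Register before byte 4: 0xED
After XOR with byte 0xCA: 0x27

Answer: 0x4E 0x9C 0x3F 0x7E 0xFC 0xFF 0xF9 0xF5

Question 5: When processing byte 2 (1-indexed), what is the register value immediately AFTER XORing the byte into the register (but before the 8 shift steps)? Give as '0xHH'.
Answer: 0xB4

Derivation:
Register before byte 2: 0x38
Byte 2: 0x8C
0x38 XOR 0x8C = 0xB4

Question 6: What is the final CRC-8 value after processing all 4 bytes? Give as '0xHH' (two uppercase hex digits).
After byte 1 (0xA2): reg=0x38
After byte 2 (0x8C): reg=0x05
After byte 3 (0x4B): reg=0xED
After byte 4 (0xCA): reg=0xF5

Answer: 0xF5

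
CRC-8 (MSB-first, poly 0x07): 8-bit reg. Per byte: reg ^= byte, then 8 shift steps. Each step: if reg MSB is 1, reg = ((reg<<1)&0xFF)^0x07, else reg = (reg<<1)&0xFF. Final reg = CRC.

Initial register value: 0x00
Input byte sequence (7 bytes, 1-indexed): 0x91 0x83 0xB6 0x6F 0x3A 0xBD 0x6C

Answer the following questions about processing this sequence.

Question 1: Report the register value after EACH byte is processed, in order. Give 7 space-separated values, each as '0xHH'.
0xFE 0x74 0x40 0xCD 0xCB 0x45 0xDF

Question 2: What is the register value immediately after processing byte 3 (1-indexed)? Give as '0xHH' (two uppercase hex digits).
After byte 1 (0x91): reg=0xFE
After byte 2 (0x83): reg=0x74
After byte 3 (0xB6): reg=0x40

Answer: 0x40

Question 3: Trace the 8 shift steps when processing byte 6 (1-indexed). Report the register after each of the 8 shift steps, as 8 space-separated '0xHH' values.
Answer: 0xEC 0xDF 0xB9 0x75 0xEA 0xD3 0xA1 0x45

Derivation:
After byte 1 (0x91): reg=0xFE
After byte 2 (0x83): reg=0x74
After byte 3 (0xB6): reg=0x40
After byte 4 (0x6F): reg=0xCD
After byte 5 (0x3A): reg=0xCB
Register before byte 6: 0xCB
After XOR with byte 0xBD: 0x76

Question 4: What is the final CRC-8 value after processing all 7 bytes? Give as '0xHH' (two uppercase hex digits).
Answer: 0xDF

Derivation:
After byte 1 (0x91): reg=0xFE
After byte 2 (0x83): reg=0x74
After byte 3 (0xB6): reg=0x40
After byte 4 (0x6F): reg=0xCD
After byte 5 (0x3A): reg=0xCB
After byte 6 (0xBD): reg=0x45
After byte 7 (0x6C): reg=0xDF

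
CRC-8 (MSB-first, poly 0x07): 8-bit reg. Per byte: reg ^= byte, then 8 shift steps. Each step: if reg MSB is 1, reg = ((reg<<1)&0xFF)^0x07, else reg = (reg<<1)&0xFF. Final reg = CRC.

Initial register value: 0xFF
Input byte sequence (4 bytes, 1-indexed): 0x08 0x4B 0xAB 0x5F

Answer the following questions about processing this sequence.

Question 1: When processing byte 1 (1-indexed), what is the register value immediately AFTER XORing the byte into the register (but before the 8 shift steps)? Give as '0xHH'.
Register before byte 1: 0xFF
Byte 1: 0x08
0xFF XOR 0x08 = 0xF7

Answer: 0xF7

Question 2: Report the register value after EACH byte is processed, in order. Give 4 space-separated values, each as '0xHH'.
0xCB 0x89 0xEE 0x1E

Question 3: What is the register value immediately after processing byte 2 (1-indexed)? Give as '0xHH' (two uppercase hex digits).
Answer: 0x89

Derivation:
After byte 1 (0x08): reg=0xCB
After byte 2 (0x4B): reg=0x89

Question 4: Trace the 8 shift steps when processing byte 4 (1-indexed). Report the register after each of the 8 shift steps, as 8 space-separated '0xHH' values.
After byte 1 (0x08): reg=0xCB
After byte 2 (0x4B): reg=0x89
After byte 3 (0xAB): reg=0xEE
Register before byte 4: 0xEE
After XOR with byte 0x5F: 0xB1

Answer: 0x65 0xCA 0x93 0x21 0x42 0x84 0x0F 0x1E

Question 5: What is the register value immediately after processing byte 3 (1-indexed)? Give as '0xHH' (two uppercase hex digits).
After byte 1 (0x08): reg=0xCB
After byte 2 (0x4B): reg=0x89
After byte 3 (0xAB): reg=0xEE

Answer: 0xEE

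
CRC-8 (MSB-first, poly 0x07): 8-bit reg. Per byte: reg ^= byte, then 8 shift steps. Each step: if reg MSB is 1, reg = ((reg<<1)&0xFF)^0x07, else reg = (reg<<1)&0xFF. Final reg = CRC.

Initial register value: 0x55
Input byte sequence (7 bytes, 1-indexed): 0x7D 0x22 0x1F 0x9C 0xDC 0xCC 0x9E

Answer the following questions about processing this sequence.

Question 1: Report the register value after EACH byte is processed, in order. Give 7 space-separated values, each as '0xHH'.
0xD8 0xE8 0xCB 0xA2 0x7D 0x1E 0x89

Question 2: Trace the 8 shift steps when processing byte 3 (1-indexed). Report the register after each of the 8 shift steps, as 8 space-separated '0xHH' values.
Answer: 0xE9 0xD5 0xAD 0x5D 0xBA 0x73 0xE6 0xCB

Derivation:
After byte 1 (0x7D): reg=0xD8
After byte 2 (0x22): reg=0xE8
Register before byte 3: 0xE8
After XOR with byte 0x1F: 0xF7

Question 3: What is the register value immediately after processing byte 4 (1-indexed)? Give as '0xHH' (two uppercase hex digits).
Answer: 0xA2

Derivation:
After byte 1 (0x7D): reg=0xD8
After byte 2 (0x22): reg=0xE8
After byte 3 (0x1F): reg=0xCB
After byte 4 (0x9C): reg=0xA2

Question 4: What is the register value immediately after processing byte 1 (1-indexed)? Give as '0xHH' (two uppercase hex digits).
Answer: 0xD8

Derivation:
After byte 1 (0x7D): reg=0xD8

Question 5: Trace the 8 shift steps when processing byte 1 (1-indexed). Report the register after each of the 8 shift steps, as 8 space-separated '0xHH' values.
Register before byte 1: 0x55
After XOR with byte 0x7D: 0x28

Answer: 0x50 0xA0 0x47 0x8E 0x1B 0x36 0x6C 0xD8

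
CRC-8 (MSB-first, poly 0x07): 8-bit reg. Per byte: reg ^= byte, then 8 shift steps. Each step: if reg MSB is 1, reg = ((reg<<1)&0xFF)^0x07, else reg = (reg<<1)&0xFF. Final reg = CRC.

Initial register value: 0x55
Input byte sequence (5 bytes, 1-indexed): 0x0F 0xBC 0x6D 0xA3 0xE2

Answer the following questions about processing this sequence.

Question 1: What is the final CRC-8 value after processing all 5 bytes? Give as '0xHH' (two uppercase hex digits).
Answer: 0x84

Derivation:
After byte 1 (0x0F): reg=0x81
After byte 2 (0xBC): reg=0xB3
After byte 3 (0x6D): reg=0x14
After byte 4 (0xA3): reg=0x0C
After byte 5 (0xE2): reg=0x84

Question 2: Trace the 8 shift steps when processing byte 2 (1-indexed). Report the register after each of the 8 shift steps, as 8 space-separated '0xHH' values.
Answer: 0x7A 0xF4 0xEF 0xD9 0xB5 0x6D 0xDA 0xB3

Derivation:
After byte 1 (0x0F): reg=0x81
Register before byte 2: 0x81
After XOR with byte 0xBC: 0x3D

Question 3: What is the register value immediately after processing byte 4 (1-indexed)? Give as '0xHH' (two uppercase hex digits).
Answer: 0x0C

Derivation:
After byte 1 (0x0F): reg=0x81
After byte 2 (0xBC): reg=0xB3
After byte 3 (0x6D): reg=0x14
After byte 4 (0xA3): reg=0x0C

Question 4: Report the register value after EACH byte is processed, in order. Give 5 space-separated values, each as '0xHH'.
0x81 0xB3 0x14 0x0C 0x84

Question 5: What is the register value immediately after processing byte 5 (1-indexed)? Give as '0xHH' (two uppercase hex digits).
Answer: 0x84

Derivation:
After byte 1 (0x0F): reg=0x81
After byte 2 (0xBC): reg=0xB3
After byte 3 (0x6D): reg=0x14
After byte 4 (0xA3): reg=0x0C
After byte 5 (0xE2): reg=0x84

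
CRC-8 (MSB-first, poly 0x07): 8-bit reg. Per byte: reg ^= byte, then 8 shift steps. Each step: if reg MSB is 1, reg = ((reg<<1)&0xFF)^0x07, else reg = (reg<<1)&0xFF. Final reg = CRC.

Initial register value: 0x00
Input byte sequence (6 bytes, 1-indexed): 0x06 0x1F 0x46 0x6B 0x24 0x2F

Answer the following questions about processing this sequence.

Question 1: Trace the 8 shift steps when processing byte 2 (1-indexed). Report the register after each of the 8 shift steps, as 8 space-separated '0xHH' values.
Answer: 0x1A 0x34 0x68 0xD0 0xA7 0x49 0x92 0x23

Derivation:
After byte 1 (0x06): reg=0x12
Register before byte 2: 0x12
After XOR with byte 0x1F: 0x0D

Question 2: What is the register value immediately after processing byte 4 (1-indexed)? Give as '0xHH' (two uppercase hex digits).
Answer: 0xA2

Derivation:
After byte 1 (0x06): reg=0x12
After byte 2 (0x1F): reg=0x23
After byte 3 (0x46): reg=0x3C
After byte 4 (0x6B): reg=0xA2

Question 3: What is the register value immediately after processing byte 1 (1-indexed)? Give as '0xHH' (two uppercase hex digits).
After byte 1 (0x06): reg=0x12

Answer: 0x12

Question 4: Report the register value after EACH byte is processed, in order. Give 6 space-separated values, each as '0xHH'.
0x12 0x23 0x3C 0xA2 0x9B 0x05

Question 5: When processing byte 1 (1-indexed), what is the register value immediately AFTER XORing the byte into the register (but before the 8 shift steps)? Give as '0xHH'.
Register before byte 1: 0x00
Byte 1: 0x06
0x00 XOR 0x06 = 0x06

Answer: 0x06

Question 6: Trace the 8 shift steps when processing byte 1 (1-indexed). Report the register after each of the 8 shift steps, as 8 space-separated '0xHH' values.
Register before byte 1: 0x00
After XOR with byte 0x06: 0x06

Answer: 0x0C 0x18 0x30 0x60 0xC0 0x87 0x09 0x12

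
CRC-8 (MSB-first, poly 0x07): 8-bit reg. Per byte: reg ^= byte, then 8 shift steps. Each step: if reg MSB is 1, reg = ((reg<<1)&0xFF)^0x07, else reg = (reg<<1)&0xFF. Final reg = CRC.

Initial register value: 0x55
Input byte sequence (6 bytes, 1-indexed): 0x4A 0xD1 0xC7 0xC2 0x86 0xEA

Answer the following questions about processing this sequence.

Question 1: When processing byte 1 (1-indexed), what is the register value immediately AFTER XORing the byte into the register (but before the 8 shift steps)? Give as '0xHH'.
Register before byte 1: 0x55
Byte 1: 0x4A
0x55 XOR 0x4A = 0x1F

Answer: 0x1F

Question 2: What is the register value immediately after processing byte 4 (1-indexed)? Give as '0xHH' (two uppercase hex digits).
Answer: 0x37

Derivation:
After byte 1 (0x4A): reg=0x5D
After byte 2 (0xD1): reg=0xAD
After byte 3 (0xC7): reg=0x11
After byte 4 (0xC2): reg=0x37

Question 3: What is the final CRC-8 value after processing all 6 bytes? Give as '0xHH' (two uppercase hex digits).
Answer: 0xC2

Derivation:
After byte 1 (0x4A): reg=0x5D
After byte 2 (0xD1): reg=0xAD
After byte 3 (0xC7): reg=0x11
After byte 4 (0xC2): reg=0x37
After byte 5 (0x86): reg=0x1E
After byte 6 (0xEA): reg=0xC2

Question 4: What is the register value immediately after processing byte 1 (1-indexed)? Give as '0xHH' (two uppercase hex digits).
After byte 1 (0x4A): reg=0x5D

Answer: 0x5D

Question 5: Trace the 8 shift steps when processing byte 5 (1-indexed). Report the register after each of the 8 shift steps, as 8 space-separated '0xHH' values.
After byte 1 (0x4A): reg=0x5D
After byte 2 (0xD1): reg=0xAD
After byte 3 (0xC7): reg=0x11
After byte 4 (0xC2): reg=0x37
Register before byte 5: 0x37
After XOR with byte 0x86: 0xB1

Answer: 0x65 0xCA 0x93 0x21 0x42 0x84 0x0F 0x1E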